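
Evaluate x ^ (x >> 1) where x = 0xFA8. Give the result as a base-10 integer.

2172

x = 111110101000 = 4008
x>>1 = 011111010100
XOR  = 100001111100 = 2172
(x ^ (x >> 1) gives the standard binary-reflected Gray code of x.)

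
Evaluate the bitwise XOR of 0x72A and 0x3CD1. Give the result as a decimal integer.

15355

0x72A = 00011100101010
0x3CD1 = 11110011010001
XOR → 11101111111011 = 15355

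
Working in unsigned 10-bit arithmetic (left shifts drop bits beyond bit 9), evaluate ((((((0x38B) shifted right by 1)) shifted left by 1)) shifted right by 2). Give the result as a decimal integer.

0x38B = 1110001011
→ shifted right by 1 → 0111000101 = 453
→ shifted left by 1 (mod 2^10) → 1110001010 = 906
→ shifted right by 2 → 0011100010 = 226

226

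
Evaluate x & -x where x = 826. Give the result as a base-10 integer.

2

x = 1100111010 = 826
-x (two's complement) = …0011000110
AND   = 0000000010 = 2
(x & -x isolates the lowest set bit of x.)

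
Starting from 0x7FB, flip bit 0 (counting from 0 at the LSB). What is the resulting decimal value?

x = 011111111011
bit 0 is currently 1; toggle it via x ^ (1 << 0) = x ^ 1
→ 011111111010 = 2042

2042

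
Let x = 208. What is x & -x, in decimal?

x = 11010000 = 208
-x (two's complement) = …00110000
AND   = 00010000 = 16
(x & -x isolates the lowest set bit of x.)

16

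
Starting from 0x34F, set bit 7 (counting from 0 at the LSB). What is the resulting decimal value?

975

x = 01101001111
bit 7 is currently 0; set it via x | (1 << 7) = x | 128
→ 01111001111 = 975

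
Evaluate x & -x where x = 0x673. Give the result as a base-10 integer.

x = 11001110011 = 1651
-x (two's complement) = …00110001101
AND   = 00000000001 = 1
(x & -x isolates the lowest set bit of x.)

1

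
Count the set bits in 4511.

4511 = 1000110011111
Count the 1s: 1 + 1 + 1 + 1 + 1 + 1 + 1 + 1 = 8

8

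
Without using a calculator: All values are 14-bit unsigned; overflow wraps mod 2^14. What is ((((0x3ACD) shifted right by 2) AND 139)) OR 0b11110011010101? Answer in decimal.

0x3ACD = 11101011001101
→ shifted right by 2 → 00111010110011 = 3763
139 = 00000010001011
→ AND → 00000010000011 = 131
0b11110011010101 = 11110011010101
→ OR → 11110011010111 = 15575

15575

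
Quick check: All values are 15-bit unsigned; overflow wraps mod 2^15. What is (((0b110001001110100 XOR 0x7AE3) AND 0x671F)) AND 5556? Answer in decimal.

0b110001001110100 = 110001001110100
0x7AE3 = 111101011100011
→ XOR → 001100010010111 = 6295
0x671F = 110011100011111
→ AND → 000000000010111 = 23
5556 = 001010110110100
→ AND → 000000000010100 = 20

20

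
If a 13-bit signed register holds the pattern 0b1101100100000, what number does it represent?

pattern = 1101100100000 (MSB is 1 ⇒ negative)
Invert: 0010011011111, add 1 → 0010011100000 = 1248, so the value is -1248.
(Equivalently: 6944 - 2^13 = 6944 - 8192 = -1248.)

-1248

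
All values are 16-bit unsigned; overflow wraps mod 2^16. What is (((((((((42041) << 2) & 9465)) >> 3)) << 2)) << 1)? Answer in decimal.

224

42041 = 1010010000111001
→ << 2 (mod 2^16) → 1001000011100100 = 37092
9465 = 0010010011111001
→ & → 0000000011100000 = 224
→ >> 3 → 0000000000011100 = 28
→ << 2 (mod 2^16) → 0000000001110000 = 112
→ << 1 (mod 2^16) → 0000000011100000 = 224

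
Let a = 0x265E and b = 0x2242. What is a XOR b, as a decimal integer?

0x265E = 10011001011110
0x2242 = 10001001000010
XOR → 00010000011100 = 1052

1052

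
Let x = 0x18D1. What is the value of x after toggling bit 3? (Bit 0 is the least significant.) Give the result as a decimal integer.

6361

x = 01100011010001
bit 3 is currently 0; toggle it via x ^ (1 << 3) = x ^ 8
→ 01100011011001 = 6361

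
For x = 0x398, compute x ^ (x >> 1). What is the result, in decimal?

x = 1110011000 = 920
x>>1 = 0111001100
XOR  = 1001010100 = 596
(x ^ (x >> 1) gives the standard binary-reflected Gray code of x.)

596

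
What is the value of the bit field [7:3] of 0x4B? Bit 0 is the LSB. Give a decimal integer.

v = 01001011
Shift right by 3: 01001
Mask low 5 bits: 01001 = 9

9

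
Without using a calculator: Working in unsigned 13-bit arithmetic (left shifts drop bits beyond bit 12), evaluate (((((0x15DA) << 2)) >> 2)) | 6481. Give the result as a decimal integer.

0x15DA = 1010111011010
→ << 2 (mod 2^13) → 1011101101000 = 5992
→ >> 2 → 0010111011010 = 1498
6481 = 1100101010001
→ | → 1110111011011 = 7643

7643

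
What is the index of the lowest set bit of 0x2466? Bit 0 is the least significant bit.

1

0x2466 = 10010001100110
Trailing zeros: 1, so the lowest set bit is bit 1 (value 2).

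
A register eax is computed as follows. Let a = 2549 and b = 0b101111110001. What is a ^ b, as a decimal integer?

516

2549 = 100111110101
b = 101111110001
XOR → 001000000100 = 516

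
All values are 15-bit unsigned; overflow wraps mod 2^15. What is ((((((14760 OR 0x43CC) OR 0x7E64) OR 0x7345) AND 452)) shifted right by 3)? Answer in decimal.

14760 = 011100110101000
0x43CC = 100001111001100
→ OR → 111101111101100 = 31724
0x7E64 = 111111001100100
→ OR → 111111111101100 = 32748
0x7345 = 111001101000101
→ OR → 111111111101101 = 32749
452 = 000000111000100
→ AND → 000000111000100 = 452
→ shifted right by 3 → 000000000111000 = 56

56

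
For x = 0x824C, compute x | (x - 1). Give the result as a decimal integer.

x = 1000001001001100 = 33356
x - 1 = 1000001001001011
OR    = 1000001001001111 = 33359
(x | (x - 1) sets all bits below the lowest set bit.)

33359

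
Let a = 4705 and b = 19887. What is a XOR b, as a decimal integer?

24526

4705 = 001001001100001
19887 = 100110110101111
XOR → 101111111001110 = 24526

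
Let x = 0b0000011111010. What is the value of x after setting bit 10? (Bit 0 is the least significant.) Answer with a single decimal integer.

1274

x = 0000011111010
bit 10 is currently 0; set it via x | (1 << 10) = x | 1024
→ 0010011111010 = 1274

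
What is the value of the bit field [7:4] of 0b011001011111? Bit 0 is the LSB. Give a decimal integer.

5

v = 011001011111
Shift right by 4: 01100101
Mask low 4 bits: 0101 = 5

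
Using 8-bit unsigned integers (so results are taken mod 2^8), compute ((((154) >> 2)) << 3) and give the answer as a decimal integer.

154 = 10011010
→ >> 2 → 00100110 = 38
→ << 3 (mod 2^8) → 00110000 = 48

48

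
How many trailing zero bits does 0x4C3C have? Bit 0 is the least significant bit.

0x4C3C = 100110000111100
Trailing zeros: 2, so the lowest set bit is bit 2 (value 4).

2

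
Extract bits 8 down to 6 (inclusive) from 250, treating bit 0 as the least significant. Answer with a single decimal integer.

3

v = 011111010
Shift right by 6: 011
Mask low 3 bits: 011 = 3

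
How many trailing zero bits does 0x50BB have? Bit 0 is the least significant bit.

0

0x50BB = 101000010111011
Trailing zeros: 0, so the lowest set bit is bit 0 (value 1).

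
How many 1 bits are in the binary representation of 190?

190 = 10111110
Count the 1s: 1 + 1 + 1 + 1 + 1 + 1 = 6

6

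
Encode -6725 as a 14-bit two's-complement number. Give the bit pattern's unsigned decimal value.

9659

6725 in 14 bits: 01101001000101
Invert: 10010110111010
Add 1:  10010110111011 = 9659
(Check: 2^14 - 6725 = 16384 - 6725 = 9659.)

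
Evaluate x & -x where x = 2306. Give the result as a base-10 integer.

x = 100100000010 = 2306
-x (two's complement) = …011011111110
AND   = 000000000010 = 2
(x & -x isolates the lowest set bit of x.)

2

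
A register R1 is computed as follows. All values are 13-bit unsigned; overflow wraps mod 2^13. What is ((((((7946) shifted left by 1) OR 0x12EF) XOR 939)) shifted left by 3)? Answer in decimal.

7946 = 1111100001010
→ shifted left by 1 (mod 2^13) → 1111000010100 = 7700
0x12EF = 1001011101111
→ OR → 1111011111111 = 7935
939 = 0001110101011
→ XOR → 1110101010100 = 7508
→ shifted left by 3 (mod 2^13) → 0101010100000 = 2720

2720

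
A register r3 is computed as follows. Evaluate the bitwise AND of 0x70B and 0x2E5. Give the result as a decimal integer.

0x70B = 11100001011
0x2E5 = 01011100101
AND → 01000000001 = 513

513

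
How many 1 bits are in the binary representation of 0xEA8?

0xEA8 = 111010101000
Count the 1s: 1 + 1 + 1 + 1 + 1 + 1 = 6

6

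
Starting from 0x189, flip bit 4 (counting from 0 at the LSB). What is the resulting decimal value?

409

x = 110001001
bit 4 is currently 0; toggle it via x ^ (1 << 4) = x ^ 16
→ 110011001 = 409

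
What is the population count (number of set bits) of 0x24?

2

0x24 = 100100
Count the 1s: 1 + 1 = 2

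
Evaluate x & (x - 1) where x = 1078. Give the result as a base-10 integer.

x = 10000110110 = 1078
x - 1 = 10000110101
AND   = 10000110100 = 1076
(x & (x - 1) clears the lowest set bit of x.)

1076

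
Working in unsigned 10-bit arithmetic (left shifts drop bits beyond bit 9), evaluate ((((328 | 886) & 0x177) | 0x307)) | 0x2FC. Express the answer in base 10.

328 = 0101001000
886 = 1101110110
→ | → 1101111110 = 894
0x177 = 0101110111
→ & → 0101110110 = 374
0x307 = 1100000111
→ | → 1101110111 = 887
0x2FC = 1011111100
→ | → 1111111111 = 1023

1023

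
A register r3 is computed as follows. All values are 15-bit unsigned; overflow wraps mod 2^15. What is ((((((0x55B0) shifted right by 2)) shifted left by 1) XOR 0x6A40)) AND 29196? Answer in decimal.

16392

0x55B0 = 101010110110000
→ shifted right by 2 → 001010101101100 = 5484
→ shifted left by 1 (mod 2^15) → 010101011011000 = 10968
0x6A40 = 110101001000000
→ XOR → 100000010011000 = 16536
29196 = 111001000001100
→ AND → 100000000001000 = 16392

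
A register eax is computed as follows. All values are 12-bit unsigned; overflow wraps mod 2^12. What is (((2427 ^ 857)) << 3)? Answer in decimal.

272

2427 = 100101111011
857 = 001101011001
→ ^ → 101000100010 = 2594
→ << 3 (mod 2^12) → 000100010000 = 272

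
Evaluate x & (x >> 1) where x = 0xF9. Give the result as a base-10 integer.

x = 11111001 = 249
x>>1 = 01111100
AND  = 01111000 = 120
(x & (x >> 1) has a 1 wherever x has two consecutive 1 bits.)

120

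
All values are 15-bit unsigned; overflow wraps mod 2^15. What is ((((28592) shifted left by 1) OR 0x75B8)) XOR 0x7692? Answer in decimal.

28592 = 110111110110000
→ shifted left by 1 (mod 2^15) → 101111101100000 = 24416
0x75B8 = 111010110111000
→ OR → 111111111111000 = 32760
0x7692 = 111011010010010
→ XOR → 000100101101010 = 2410

2410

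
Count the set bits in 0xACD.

7

0xACD = 101011001101
Count the 1s: 1 + 1 + 1 + 1 + 1 + 1 + 1 = 7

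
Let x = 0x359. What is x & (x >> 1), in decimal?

264

x = 1101011001 = 857
x>>1 = 0110101100
AND  = 0100001000 = 264
(x & (x >> 1) has a 1 wherever x has two consecutive 1 bits.)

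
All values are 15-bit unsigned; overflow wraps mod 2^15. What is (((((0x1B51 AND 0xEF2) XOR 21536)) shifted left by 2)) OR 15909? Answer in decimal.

32741

0x1B51 = 001101101010001
0xEF2 = 000111011110010
→ AND → 000101001010000 = 2640
21536 = 101010000100000
→ XOR → 101111001110000 = 24176
→ shifted left by 2 (mod 2^15) → 111100111000000 = 31168
15909 = 011111000100101
→ OR → 111111111100101 = 32741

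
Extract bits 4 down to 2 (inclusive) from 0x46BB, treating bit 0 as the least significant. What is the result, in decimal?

v = 0100011010111011
Shift right by 2: 01000110101110
Mask low 3 bits: 110 = 6

6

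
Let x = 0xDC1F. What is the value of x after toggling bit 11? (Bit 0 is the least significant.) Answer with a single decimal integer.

x = 1101110000011111
bit 11 is currently 1; toggle it via x ^ (1 << 11) = x ^ 2048
→ 1101010000011111 = 54303

54303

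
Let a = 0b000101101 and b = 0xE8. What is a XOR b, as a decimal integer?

a = 00101101
0xE8 = 11101000
XOR → 11000101 = 197

197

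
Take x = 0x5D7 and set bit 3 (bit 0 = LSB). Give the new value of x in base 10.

x = 10111010111
bit 3 is currently 0; set it via x | (1 << 3) = x | 8
→ 10111011111 = 1503

1503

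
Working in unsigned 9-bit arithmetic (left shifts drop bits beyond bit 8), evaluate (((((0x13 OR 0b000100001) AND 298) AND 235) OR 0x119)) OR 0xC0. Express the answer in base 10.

0x13 = 000010011
0b000100001 = 000100001
→ OR → 000110011 = 51
298 = 100101010
→ AND → 000100010 = 34
235 = 011101011
→ AND → 000100010 = 34
0x119 = 100011001
→ OR → 100111011 = 315
0xC0 = 011000000
→ OR → 111111011 = 507

507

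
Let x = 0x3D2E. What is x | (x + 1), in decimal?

15663

x = 11110100101110 = 15662
x + 1 = 11110100101111
OR    = 11110100101111 = 15663
(x | (x + 1) sets the lowest cleared bit.)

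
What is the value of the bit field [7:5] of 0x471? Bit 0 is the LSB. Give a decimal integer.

3

v = 010001110001
Shift right by 5: 0100011
Mask low 3 bits: 011 = 3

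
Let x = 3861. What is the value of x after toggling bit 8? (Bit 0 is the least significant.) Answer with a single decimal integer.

3605

x = 0111100010101
bit 8 is currently 1; toggle it via x ^ (1 << 8) = x ^ 256
→ 0111000010101 = 3605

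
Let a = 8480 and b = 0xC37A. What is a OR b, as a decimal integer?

8480 = 0010000100100000
0xC37A = 1100001101111010
 OR → 1110001101111010 = 58234

58234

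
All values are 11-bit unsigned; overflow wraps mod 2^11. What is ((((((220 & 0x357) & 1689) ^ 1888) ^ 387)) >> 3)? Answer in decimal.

222

220 = 00011011100
0x357 = 01101010111
→ & → 00001010100 = 84
1689 = 11010011001
→ & → 00000010000 = 16
1888 = 11101100000
→ ^ → 11101110000 = 1904
387 = 00110000011
→ ^ → 11011110011 = 1779
→ >> 3 → 00011011110 = 222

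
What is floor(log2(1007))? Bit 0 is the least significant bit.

1007 = 1111101111
The topmost 1 is at position 9 (since 2^9 = 512 ≤ 1007 < 1024).

9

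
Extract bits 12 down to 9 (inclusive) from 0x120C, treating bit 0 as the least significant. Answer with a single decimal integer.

v = 001001000001100
Shift right by 9: 001001
Mask low 4 bits: 1001 = 9

9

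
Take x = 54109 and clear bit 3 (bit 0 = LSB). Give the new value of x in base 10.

x = 1101001101011101
bit 3 is currently 1; clear it via x & ~(1 << 3) = x & ~8
→ 1101001101010101 = 54101

54101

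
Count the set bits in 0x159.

0x159 = 101011001
Count the 1s: 1 + 1 + 1 + 1 + 1 = 5

5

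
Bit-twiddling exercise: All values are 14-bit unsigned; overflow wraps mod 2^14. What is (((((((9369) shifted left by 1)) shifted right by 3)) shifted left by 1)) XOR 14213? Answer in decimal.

9369 = 10010010011001
→ shifted left by 1 (mod 2^14) → 00100100110010 = 2354
→ shifted right by 3 → 00000100100110 = 294
→ shifted left by 1 (mod 2^14) → 00001001001100 = 588
14213 = 11011110000101
→ XOR → 11010111001001 = 13769

13769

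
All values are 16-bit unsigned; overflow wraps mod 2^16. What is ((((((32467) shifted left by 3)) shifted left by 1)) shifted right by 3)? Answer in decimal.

32467 = 0111111011010011
→ shifted left by 3 (mod 2^16) → 1111011010011000 = 63128
→ shifted left by 1 (mod 2^16) → 1110110100110000 = 60720
→ shifted right by 3 → 0001110110100110 = 7590

7590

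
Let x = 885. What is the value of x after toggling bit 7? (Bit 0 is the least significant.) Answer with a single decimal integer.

1013

x = 01101110101
bit 7 is currently 0; toggle it via x ^ (1 << 7) = x ^ 128
→ 01111110101 = 1013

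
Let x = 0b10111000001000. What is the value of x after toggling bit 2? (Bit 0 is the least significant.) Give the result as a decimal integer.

x = 10111000001000
bit 2 is currently 0; toggle it via x ^ (1 << 2) = x ^ 4
→ 10111000001100 = 11788

11788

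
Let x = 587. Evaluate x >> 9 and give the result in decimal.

1

587 = 1001001011
shift right by 9 → 0000000001 = 1
(equivalently, floor(587 / 512))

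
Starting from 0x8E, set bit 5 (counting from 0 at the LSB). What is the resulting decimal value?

174

x = 10001110
bit 5 is currently 0; set it via x | (1 << 5) = x | 32
→ 10101110 = 174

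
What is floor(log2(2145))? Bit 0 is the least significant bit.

2145 = 100001100001
The topmost 1 is at position 11 (since 2^11 = 2048 ≤ 2145 < 4096).

11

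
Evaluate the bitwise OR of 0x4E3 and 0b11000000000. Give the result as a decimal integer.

0x4E3 = 10011100011
b = 11000000000
 OR → 11011100011 = 1763

1763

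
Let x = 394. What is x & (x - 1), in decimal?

392

x = 110001010 = 394
x - 1 = 110001001
AND   = 110001000 = 392
(x & (x - 1) clears the lowest set bit of x.)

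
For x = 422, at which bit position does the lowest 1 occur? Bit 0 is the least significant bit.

1

422 = 110100110
Trailing zeros: 1, so the lowest set bit is bit 1 (value 2).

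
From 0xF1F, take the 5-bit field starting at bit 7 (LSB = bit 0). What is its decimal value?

v = 111100011111
Shift right by 7: 11110
Mask low 5 bits: 11110 = 30

30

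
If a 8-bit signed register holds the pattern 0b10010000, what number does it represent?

-112

pattern = 10010000 (MSB is 1 ⇒ negative)
Invert: 01101111, add 1 → 01110000 = 112, so the value is -112.
(Equivalently: 144 - 2^8 = 144 - 256 = -112.)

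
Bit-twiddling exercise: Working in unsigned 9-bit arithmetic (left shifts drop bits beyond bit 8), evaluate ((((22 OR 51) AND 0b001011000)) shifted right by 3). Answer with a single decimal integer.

22 = 000010110
51 = 000110011
→ OR → 000110111 = 55
0b001011000 = 001011000
→ AND → 000010000 = 16
→ shifted right by 3 → 000000010 = 2

2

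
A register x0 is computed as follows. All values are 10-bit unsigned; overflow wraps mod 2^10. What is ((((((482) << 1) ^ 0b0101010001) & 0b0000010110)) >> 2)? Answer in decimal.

5

482 = 0111100010
→ << 1 (mod 2^10) → 1111000100 = 964
0b0101010001 = 0101010001
→ ^ → 1010010101 = 661
0b0000010110 = 0000010110
→ & → 0000010100 = 20
→ >> 2 → 0000000101 = 5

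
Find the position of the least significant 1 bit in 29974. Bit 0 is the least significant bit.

29974 = 111010100010110
Trailing zeros: 1, so the lowest set bit is bit 1 (value 2).

1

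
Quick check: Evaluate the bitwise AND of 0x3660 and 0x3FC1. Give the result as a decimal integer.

0x3660 = 11011001100000
0x3FC1 = 11111111000001
AND → 11011001000000 = 13888

13888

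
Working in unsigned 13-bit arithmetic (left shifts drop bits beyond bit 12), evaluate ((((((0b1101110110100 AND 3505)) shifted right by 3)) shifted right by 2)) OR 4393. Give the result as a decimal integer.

0b1101110110100 = 1101110110100
3505 = 0110110110001
→ AND → 0100110110000 = 2480
→ shifted right by 3 → 0000100110110 = 310
→ shifted right by 2 → 0000001001101 = 77
4393 = 1000100101001
→ OR → 1000101101101 = 4461

4461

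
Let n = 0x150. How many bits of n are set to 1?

0x150 = 101010000
Count the 1s: 1 + 1 + 1 = 3

3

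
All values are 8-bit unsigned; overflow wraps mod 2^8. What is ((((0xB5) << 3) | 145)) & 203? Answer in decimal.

0xB5 = 10110101
→ << 3 (mod 2^8) → 10101000 = 168
145 = 10010001
→ | → 10111001 = 185
203 = 11001011
→ & → 10001001 = 137

137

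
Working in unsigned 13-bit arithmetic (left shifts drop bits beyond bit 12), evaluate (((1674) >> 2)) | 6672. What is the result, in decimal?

1674 = 0011010001010
→ >> 2 → 0000110100010 = 418
6672 = 1101000010000
→ | → 1101110110010 = 7090

7090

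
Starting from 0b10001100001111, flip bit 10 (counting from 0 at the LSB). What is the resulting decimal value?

9999

x = 10001100001111
bit 10 is currently 0; toggle it via x ^ (1 << 10) = x ^ 1024
→ 10011100001111 = 9999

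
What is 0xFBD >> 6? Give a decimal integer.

62

0xFBD = 111110111101
shift right by 6 → 000000111110 = 62
(equivalently, floor(4029 / 64))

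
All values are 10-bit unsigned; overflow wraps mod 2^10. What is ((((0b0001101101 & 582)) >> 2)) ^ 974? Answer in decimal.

991

0b0001101101 = 0001101101
582 = 1001000110
→ & → 0001000100 = 68
→ >> 2 → 0000010001 = 17
974 = 1111001110
→ ^ → 1111011111 = 991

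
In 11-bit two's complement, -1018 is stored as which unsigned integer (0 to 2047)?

1030

1018 in 11 bits: 01111111010
Invert: 10000000101
Add 1:  10000000110 = 1030
(Check: 2^11 - 1018 = 2048 - 1018 = 1030.)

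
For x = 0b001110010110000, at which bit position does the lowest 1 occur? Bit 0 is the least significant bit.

4

0b001110010110000 = 1110010110000
Trailing zeros: 4, so the lowest set bit is bit 4 (value 16).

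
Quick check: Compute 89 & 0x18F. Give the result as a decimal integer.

89 = 001011001
0x18F = 110001111
AND → 000001001 = 9

9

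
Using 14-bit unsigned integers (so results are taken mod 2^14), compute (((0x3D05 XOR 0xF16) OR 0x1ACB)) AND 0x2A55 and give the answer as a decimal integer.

0x3D05 = 11110100000101
0xF16 = 00111100010110
→ XOR → 11001000010011 = 12819
0x1ACB = 01101011001011
→ OR → 11101011011011 = 15067
0x2A55 = 10101001010101
→ AND → 10101001010001 = 10833

10833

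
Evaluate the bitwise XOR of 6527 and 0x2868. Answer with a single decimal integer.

12567

6527 = 01100101111111
0x2868 = 10100001101000
XOR → 11000100010111 = 12567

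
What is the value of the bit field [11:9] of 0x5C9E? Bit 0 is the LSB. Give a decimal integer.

v = 0101110010011110
Shift right by 9: 0101110
Mask low 3 bits: 110 = 6

6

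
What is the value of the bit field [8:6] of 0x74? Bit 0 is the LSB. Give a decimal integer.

v = 001110100
Shift right by 6: 001
Mask low 3 bits: 001 = 1

1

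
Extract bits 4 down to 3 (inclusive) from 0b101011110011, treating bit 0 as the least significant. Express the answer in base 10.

v = 101011110011
Shift right by 3: 101011110
Mask low 2 bits: 10 = 2

2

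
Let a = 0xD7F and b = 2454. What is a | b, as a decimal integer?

0xD7F = 110101111111
2454 = 100110010110
 OR → 110111111111 = 3583

3583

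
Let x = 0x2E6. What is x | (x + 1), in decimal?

x = 1011100110 = 742
x + 1 = 1011100111
OR    = 1011100111 = 743
(x | (x + 1) sets the lowest cleared bit.)

743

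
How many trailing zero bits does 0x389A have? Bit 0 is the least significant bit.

1

0x389A = 11100010011010
Trailing zeros: 1, so the lowest set bit is bit 1 (value 2).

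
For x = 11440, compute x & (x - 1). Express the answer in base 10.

11424

x = 10110010110000 = 11440
x - 1 = 10110010101111
AND   = 10110010100000 = 11424
(x & (x - 1) clears the lowest set bit of x.)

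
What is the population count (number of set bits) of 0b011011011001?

7

n = 11011011001
Count the 1s: 1 + 1 + 1 + 1 + 1 + 1 + 1 = 7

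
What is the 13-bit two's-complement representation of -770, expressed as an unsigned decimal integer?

7422

770 in 13 bits: 0001100000010
Invert: 1110011111101
Add 1:  1110011111110 = 7422
(Check: 2^13 - 770 = 8192 - 770 = 7422.)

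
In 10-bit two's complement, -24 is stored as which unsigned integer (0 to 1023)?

1000

24 in 10 bits: 0000011000
Invert: 1111100111
Add 1:  1111101000 = 1000
(Check: 2^10 - 24 = 1024 - 24 = 1000.)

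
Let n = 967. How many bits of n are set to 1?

967 = 1111000111
Count the 1s: 1 + 1 + 1 + 1 + 1 + 1 + 1 = 7

7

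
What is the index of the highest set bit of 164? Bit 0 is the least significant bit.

164 = 10100100
The topmost 1 is at position 7 (since 2^7 = 128 ≤ 164 < 256).

7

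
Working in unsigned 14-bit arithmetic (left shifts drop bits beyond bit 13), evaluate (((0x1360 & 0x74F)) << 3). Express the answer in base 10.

6656

0x1360 = 01001101100000
0x74F = 00011101001111
→ & → 00001101000000 = 832
→ << 3 (mod 2^14) → 01101000000000 = 6656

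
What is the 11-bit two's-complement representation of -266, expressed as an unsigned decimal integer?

266 in 11 bits: 00100001010
Invert: 11011110101
Add 1:  11011110110 = 1782
(Check: 2^11 - 266 = 2048 - 266 = 1782.)

1782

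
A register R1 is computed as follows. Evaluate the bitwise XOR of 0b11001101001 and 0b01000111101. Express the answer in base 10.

a = 11001101001
b = 01000111101
XOR → 10001010100 = 1108

1108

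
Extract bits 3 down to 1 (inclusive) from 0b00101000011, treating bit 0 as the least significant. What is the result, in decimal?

v = 00101000011
Shift right by 1: 0010100001
Mask low 3 bits: 001 = 1

1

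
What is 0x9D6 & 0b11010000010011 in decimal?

0x9D6 = 00100111010110
b = 11010000010011
AND → 00000000010010 = 18

18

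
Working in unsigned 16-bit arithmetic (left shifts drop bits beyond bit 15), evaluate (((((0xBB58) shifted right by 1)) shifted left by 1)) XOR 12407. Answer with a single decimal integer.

35631

0xBB58 = 1011101101011000
→ shifted right by 1 → 0101110110101100 = 23980
→ shifted left by 1 (mod 2^16) → 1011101101011000 = 47960
12407 = 0011000001110111
→ XOR → 1000101100101111 = 35631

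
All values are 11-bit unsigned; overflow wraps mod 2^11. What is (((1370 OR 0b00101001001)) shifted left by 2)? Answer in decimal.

1370 = 10101011010
0b00101001001 = 00101001001
→ OR → 10101011011 = 1371
→ shifted left by 2 (mod 2^11) → 10101101100 = 1388

1388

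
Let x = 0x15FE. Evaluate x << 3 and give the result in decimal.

0x15FE = 0001010111111110
shift left by 3 → 1010111111110000 = 45040
(equivalently, 5630 × 2^3 = 5630 × 8)

45040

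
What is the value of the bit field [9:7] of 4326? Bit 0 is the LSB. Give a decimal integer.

1

v = 001000011100110
Shift right by 7: 00100001
Mask low 3 bits: 001 = 1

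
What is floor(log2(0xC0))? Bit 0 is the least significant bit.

7

0xC0 = 11000000
The topmost 1 is at position 7 (since 2^7 = 128 ≤ 192 < 256).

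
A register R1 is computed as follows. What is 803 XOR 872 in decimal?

75

803 = 1100100011
872 = 1101101000
XOR → 0001001011 = 75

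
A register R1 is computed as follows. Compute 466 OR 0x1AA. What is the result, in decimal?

466 = 111010010
0x1AA = 110101010
 OR → 111111010 = 506

506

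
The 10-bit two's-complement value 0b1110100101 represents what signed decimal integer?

pattern = 1110100101 (MSB is 1 ⇒ negative)
Invert: 0001011010, add 1 → 0001011011 = 91, so the value is -91.
(Equivalently: 933 - 2^10 = 933 - 1024 = -91.)

-91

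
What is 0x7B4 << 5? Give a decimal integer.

0x7B4 = 0000011110110100
shift left by 5 → 1111011010000000 = 63104
(equivalently, 1972 × 2^5 = 1972 × 32)

63104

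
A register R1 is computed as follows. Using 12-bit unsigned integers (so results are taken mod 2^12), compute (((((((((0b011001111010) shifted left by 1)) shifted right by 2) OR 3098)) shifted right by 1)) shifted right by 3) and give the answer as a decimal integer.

0b011001111010 = 011001111010
→ shifted left by 1 (mod 2^12) → 110011110100 = 3316
→ shifted right by 2 → 001100111101 = 829
3098 = 110000011010
→ OR → 111100111111 = 3903
→ shifted right by 1 → 011110011111 = 1951
→ shifted right by 3 → 000011110011 = 243

243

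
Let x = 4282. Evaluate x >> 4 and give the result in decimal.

267

4282 = 1000010111010
shift right by 4 → 0000100001011 = 267
(equivalently, floor(4282 / 16))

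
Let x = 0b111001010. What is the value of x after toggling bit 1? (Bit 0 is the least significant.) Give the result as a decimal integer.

456

x = 111001010
bit 1 is currently 1; toggle it via x ^ (1 << 1) = x ^ 2
→ 111001000 = 456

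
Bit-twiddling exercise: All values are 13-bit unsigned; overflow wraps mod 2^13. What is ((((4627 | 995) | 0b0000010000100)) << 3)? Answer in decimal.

4627 = 1001000010011
995 = 0001111100011
→ | → 1001111110011 = 5107
0b0000010000100 = 0000010000100
→ | → 1001111110111 = 5111
→ << 3 (mod 2^13) → 1111110111000 = 8120

8120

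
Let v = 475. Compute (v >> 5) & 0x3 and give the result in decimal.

2

v = 0111011011
Shift right by 5: 01110
Mask low 2 bits: 10 = 2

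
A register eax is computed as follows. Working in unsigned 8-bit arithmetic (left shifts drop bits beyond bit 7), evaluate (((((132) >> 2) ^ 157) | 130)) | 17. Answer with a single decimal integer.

191

132 = 10000100
→ >> 2 → 00100001 = 33
157 = 10011101
→ ^ → 10111100 = 188
130 = 10000010
→ | → 10111110 = 190
17 = 00010001
→ | → 10111111 = 191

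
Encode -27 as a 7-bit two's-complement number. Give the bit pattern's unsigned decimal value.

101

27 in 7 bits: 0011011
Invert: 1100100
Add 1:  1100101 = 101
(Check: 2^7 - 27 = 128 - 27 = 101.)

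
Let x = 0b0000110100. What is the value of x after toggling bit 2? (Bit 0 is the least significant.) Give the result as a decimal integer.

x = 0000110100
bit 2 is currently 1; toggle it via x ^ (1 << 2) = x ^ 4
→ 0000110000 = 48

48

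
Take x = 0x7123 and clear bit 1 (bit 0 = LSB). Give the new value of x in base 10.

28961

x = 111000100100011
bit 1 is currently 1; clear it via x & ~(1 << 1) = x & ~2
→ 111000100100001 = 28961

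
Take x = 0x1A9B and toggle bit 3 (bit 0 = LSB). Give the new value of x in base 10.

6803

x = 1101010011011
bit 3 is currently 1; toggle it via x ^ (1 << 3) = x ^ 8
→ 1101010010011 = 6803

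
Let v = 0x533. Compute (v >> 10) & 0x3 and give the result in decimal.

1

v = 0010100110011
Shift right by 10: 001
Mask low 2 bits: 01 = 1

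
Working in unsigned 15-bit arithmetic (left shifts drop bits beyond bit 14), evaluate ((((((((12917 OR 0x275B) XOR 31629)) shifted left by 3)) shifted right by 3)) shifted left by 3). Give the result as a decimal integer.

12917 = 011001001110101
0x275B = 010011101011011
→ OR → 011011101111111 = 14207
31629 = 111101110001101
→ XOR → 100110011110010 = 19698
→ shifted left by 3 (mod 2^15) → 110011110010000 = 26512
→ shifted right by 3 → 000110011110010 = 3314
→ shifted left by 3 (mod 2^15) → 110011110010000 = 26512

26512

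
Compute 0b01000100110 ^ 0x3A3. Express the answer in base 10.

a = 1000100110
0x3A3 = 1110100011
XOR → 0110000101 = 389

389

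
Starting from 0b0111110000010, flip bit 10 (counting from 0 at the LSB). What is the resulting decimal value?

x = 0111110000010
bit 10 is currently 1; toggle it via x ^ (1 << 10) = x ^ 1024
→ 0101110000010 = 2946

2946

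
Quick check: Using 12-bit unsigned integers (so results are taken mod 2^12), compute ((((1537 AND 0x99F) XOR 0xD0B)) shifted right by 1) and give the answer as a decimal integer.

1537 = 011000000001
0x99F = 100110011111
→ AND → 000000000001 = 1
0xD0B = 110100001011
→ XOR → 110100001010 = 3338
→ shifted right by 1 → 011010000101 = 1669

1669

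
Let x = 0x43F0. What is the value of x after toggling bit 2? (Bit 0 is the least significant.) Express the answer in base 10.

17396

x = 100001111110000
bit 2 is currently 0; toggle it via x ^ (1 << 2) = x ^ 4
→ 100001111110100 = 17396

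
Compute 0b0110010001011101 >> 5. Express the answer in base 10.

x = 110010001011101
shift right by 5 → 000001100100010 = 802
(equivalently, floor(25693 / 32))

802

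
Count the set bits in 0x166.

0x166 = 101100110
Count the 1s: 1 + 1 + 1 + 1 + 1 = 5

5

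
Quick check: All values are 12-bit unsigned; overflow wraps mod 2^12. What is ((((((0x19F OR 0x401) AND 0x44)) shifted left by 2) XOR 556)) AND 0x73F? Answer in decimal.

572

0x19F = 000110011111
0x401 = 010000000001
→ OR → 010110011111 = 1439
0x44 = 000001000100
→ AND → 000000000100 = 4
→ shifted left by 2 (mod 2^12) → 000000010000 = 16
556 = 001000101100
→ XOR → 001000111100 = 572
0x73F = 011100111111
→ AND → 001000111100 = 572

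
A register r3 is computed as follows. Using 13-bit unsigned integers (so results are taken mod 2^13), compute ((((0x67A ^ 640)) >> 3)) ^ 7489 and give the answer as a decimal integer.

0x67A = 0011001111010
640 = 0001010000000
→ ^ → 0010011111010 = 1274
→ >> 3 → 0000010011111 = 159
7489 = 1110101000001
→ ^ → 1110111011110 = 7646

7646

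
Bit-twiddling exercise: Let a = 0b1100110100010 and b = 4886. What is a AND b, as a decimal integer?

a = 1100110100010
4886 = 1001100010110
AND → 1000100000010 = 4354

4354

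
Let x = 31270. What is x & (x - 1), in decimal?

31268

x = 111101000100110 = 31270
x - 1 = 111101000100101
AND   = 111101000100100 = 31268
(x & (x - 1) clears the lowest set bit of x.)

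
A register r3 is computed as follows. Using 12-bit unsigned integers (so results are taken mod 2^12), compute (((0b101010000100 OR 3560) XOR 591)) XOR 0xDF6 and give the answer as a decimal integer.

85

0b101010000100 = 101010000100
3560 = 110111101000
→ OR → 111111101100 = 4076
591 = 001001001111
→ XOR → 110110100011 = 3491
0xDF6 = 110111110110
→ XOR → 000001010101 = 85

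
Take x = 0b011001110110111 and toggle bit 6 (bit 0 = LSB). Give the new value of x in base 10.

13303

x = 011001110110111
bit 6 is currently 0; toggle it via x ^ (1 << 6) = x ^ 64
→ 011001111110111 = 13303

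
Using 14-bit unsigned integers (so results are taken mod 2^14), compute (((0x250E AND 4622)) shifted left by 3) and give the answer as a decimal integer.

112

0x250E = 10010100001110
4622 = 01001000001110
→ AND → 00000000001110 = 14
→ shifted left by 3 (mod 2^14) → 00000001110000 = 112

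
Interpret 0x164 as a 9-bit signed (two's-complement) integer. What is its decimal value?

pattern = 101100100 (MSB is 1 ⇒ negative)
Invert: 010011011, add 1 → 010011100 = 156, so the value is -156.
(Equivalently: 356 - 2^9 = 356 - 512 = -156.)

-156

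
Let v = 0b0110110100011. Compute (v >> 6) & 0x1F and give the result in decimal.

22

v = 0110110100011
Shift right by 6: 0110110
Mask low 5 bits: 10110 = 22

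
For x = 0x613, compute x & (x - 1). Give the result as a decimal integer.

1554

x = 11000010011 = 1555
x - 1 = 11000010010
AND   = 11000010010 = 1554
(x & (x - 1) clears the lowest set bit of x.)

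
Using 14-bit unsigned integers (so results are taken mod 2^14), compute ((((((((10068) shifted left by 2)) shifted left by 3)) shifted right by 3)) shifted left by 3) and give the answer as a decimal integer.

10880

10068 = 10011101010100
→ shifted left by 2 (mod 2^14) → 01110101010000 = 7504
→ shifted left by 3 (mod 2^14) → 10101010000000 = 10880
→ shifted right by 3 → 00010101010000 = 1360
→ shifted left by 3 (mod 2^14) → 10101010000000 = 10880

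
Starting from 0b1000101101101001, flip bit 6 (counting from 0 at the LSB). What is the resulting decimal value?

35625

x = 1000101101101001
bit 6 is currently 1; toggle it via x ^ (1 << 6) = x ^ 64
→ 1000101100101001 = 35625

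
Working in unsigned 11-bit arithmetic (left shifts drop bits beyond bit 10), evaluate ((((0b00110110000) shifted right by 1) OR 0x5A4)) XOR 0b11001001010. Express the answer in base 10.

950

0b00110110000 = 00110110000
→ shifted right by 1 → 00011011000 = 216
0x5A4 = 10110100100
→ OR → 10111111100 = 1532
0b11001001010 = 11001001010
→ XOR → 01110110110 = 950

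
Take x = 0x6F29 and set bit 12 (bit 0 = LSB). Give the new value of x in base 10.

32553

x = 110111100101001
bit 12 is currently 0; set it via x | (1 << 12) = x | 4096
→ 111111100101001 = 32553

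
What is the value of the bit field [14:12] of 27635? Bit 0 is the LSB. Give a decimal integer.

v = 110101111110011
Shift right by 12: 110
Mask low 3 bits: 110 = 6

6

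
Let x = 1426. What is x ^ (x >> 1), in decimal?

1883

x = 10110010010 = 1426
x>>1 = 01011001001
XOR  = 11101011011 = 1883
(x ^ (x >> 1) gives the standard binary-reflected Gray code of x.)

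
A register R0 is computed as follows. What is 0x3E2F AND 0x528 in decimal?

0x3E2F = 11111000101111
0x528 = 00010100101000
AND → 00010000101000 = 1064

1064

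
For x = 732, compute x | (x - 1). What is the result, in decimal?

x = 1011011100 = 732
x - 1 = 1011011011
OR    = 1011011111 = 735
(x | (x - 1) sets all bits below the lowest set bit.)

735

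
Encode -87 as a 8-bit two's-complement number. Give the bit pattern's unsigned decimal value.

169

87 in 8 bits: 01010111
Invert: 10101000
Add 1:  10101001 = 169
(Check: 2^8 - 87 = 256 - 87 = 169.)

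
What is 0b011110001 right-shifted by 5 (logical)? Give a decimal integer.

7

x = 11110001
shift right by 5 → 00000111 = 7
(equivalently, floor(241 / 32))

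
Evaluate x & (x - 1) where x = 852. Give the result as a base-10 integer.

x = 1101010100 = 852
x - 1 = 1101010011
AND   = 1101010000 = 848
(x & (x - 1) clears the lowest set bit of x.)

848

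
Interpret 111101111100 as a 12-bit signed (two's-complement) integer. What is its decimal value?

pattern = 111101111100 (MSB is 1 ⇒ negative)
Invert: 000010000011, add 1 → 000010000100 = 132, so the value is -132.
(Equivalently: 3964 - 2^12 = 3964 - 4096 = -132.)

-132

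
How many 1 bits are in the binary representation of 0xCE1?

6

0xCE1 = 110011100001
Count the 1s: 1 + 1 + 1 + 1 + 1 + 1 = 6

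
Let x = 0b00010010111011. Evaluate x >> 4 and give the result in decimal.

x = 10010111011
shift right by 4 → 00001001011 = 75
(equivalently, floor(1211 / 16))

75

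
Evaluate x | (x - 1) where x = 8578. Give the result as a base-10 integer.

8579

x = 10000110000010 = 8578
x - 1 = 10000110000001
OR    = 10000110000011 = 8579
(x | (x - 1) sets all bits below the lowest set bit.)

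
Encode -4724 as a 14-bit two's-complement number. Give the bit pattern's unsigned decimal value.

4724 in 14 bits: 01001001110100
Invert: 10110110001011
Add 1:  10110110001100 = 11660
(Check: 2^14 - 4724 = 16384 - 4724 = 11660.)

11660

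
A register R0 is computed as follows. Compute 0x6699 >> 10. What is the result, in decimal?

0x6699 = 110011010011001
shift right by 10 → 000000000011001 = 25
(equivalently, floor(26265 / 1024))

25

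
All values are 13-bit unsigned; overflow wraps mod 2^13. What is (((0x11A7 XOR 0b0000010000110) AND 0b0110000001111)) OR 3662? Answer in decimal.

0x11A7 = 1000110100111
0b0000010000110 = 0000010000110
→ XOR → 1000100100001 = 4385
0b0110000001111 = 0110000001111
→ AND → 0000000000001 = 1
3662 = 0111001001110
→ OR → 0111001001111 = 3663

3663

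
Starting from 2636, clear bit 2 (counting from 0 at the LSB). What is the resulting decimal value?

2632

x = 0101001001100
bit 2 is currently 1; clear it via x & ~(1 << 2) = x & ~4
→ 0101001001000 = 2632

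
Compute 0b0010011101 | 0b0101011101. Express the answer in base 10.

a = 010011101
b = 101011101
 OR → 111011101 = 477

477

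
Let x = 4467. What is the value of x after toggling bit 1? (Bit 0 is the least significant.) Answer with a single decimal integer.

x = 1000101110011
bit 1 is currently 1; toggle it via x ^ (1 << 1) = x ^ 2
→ 1000101110001 = 4465

4465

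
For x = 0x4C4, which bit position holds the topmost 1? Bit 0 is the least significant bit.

10

0x4C4 = 10011000100
The topmost 1 is at position 10 (since 2^10 = 1024 ≤ 1220 < 2048).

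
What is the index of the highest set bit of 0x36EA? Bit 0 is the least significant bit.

13

0x36EA = 11011011101010
The topmost 1 is at position 13 (since 2^13 = 8192 ≤ 14058 < 16384).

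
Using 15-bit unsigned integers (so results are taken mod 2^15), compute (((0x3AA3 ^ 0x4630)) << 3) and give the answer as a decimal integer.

0x3AA3 = 011101010100011
0x4630 = 100011000110000
→ ^ → 111110010010011 = 31891
→ << 3 (mod 2^15) → 110010010011000 = 25752

25752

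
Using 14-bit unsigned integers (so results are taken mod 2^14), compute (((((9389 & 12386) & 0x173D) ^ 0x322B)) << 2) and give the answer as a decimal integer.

2092

9389 = 10010010101101
12386 = 11000001100010
→ & → 10000000100000 = 8224
0x173D = 01011100111101
→ & → 00000000100000 = 32
0x322B = 11001000101011
→ ^ → 11001000001011 = 12811
→ << 2 (mod 2^14) → 00100000101100 = 2092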